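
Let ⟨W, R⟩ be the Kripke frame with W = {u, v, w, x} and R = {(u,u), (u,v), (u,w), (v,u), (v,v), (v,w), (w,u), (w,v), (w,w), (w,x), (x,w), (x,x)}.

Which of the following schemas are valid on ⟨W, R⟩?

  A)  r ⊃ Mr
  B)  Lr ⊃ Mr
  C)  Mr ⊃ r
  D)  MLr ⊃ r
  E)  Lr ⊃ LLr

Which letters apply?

A, B, D

R is reflexive: each world relates to itself.
R is symmetric: every R-edge is matched by its reverse.
R is not transitive: u R w and w R x but not u R x.
R is serial: every world has an R-successor.
R is not a subset of the identity: u R v with u ≠ v.
(A) r ⊃ Mr is the dual of axiom T, which corresponds to reflexivity. R is reflexive — valid.
(B) Lr ⊃ Mr is axiom D, which corresponds to seriality. R is serial — valid.
(C) Mr ⊃ r (the converse of T) corresponds to R being a subset of the identity. Here R ⊄ identity, so not valid.
(D) MLr ⊃ r (the dual of axiom B) characterises the symmetric frames. R is symmetric — valid.
(E) axiom 4: valid iff R is transitive. R is not transitive — not valid.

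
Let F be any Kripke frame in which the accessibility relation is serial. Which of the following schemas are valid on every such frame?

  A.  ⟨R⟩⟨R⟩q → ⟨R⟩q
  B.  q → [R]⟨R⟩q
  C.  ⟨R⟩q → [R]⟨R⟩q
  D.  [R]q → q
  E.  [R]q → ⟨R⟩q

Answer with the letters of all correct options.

(A) ⟨R⟩⟨R⟩q → ⟨R⟩q (the dual of axiom 4) characterises the transitive frames. Such an R need not be transitive — not valid.
(B) q → [R]⟨R⟩q (axiom B) characterises the symmetric frames. Such an R need not be symmetric — not valid.
(C) axiom 5: valid iff R is euclidean. Such an R need not be euclidean — not valid.
(D) [R]q → q is axiom T, which corresponds to reflexivity. Such an R need not be reflexive — not valid.
(E) [R]q → ⟨R⟩q (axiom D) characterises the serial frames. Every such R is serial — valid.

E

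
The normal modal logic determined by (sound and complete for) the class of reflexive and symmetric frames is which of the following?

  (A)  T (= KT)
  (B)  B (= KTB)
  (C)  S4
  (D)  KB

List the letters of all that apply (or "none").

(A) T (= KT) is determined by the class of reflexive frames.
(B) B (= KTB) is determined by exactly this class.
(C) S4 is determined by the class of reflexive and transitive frames.
(D) KB is determined by the class of symmetric frames.

B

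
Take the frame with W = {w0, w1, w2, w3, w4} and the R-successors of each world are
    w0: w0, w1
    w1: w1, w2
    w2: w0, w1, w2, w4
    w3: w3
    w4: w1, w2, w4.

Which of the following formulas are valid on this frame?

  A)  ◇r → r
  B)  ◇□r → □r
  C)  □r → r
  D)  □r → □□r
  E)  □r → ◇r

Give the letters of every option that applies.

C, E

R is reflexive: each world relates to itself.
R is not transitive: w0 R w1 and w1 R w2 but not w0 R w2.
R is not euclidean: w0 R w1 and w0 R w0 but not w1 R w0.
R is serial: every world has an R-successor.
R is not a subset of the identity: w0 R w1 with w0 ≠ w1.
(A) ◇r → r is the converse of T; it holds exactly when R ⊆ identity. Here R ⊄ identity — not valid.
(B) ◇□r → □r is the dual of axiom 5; it is valid on a frame exactly when R is euclidean. R is not euclidean, so not valid.
(C) □r → r (axiom T) characterises the reflexive frames. R is reflexive — valid.
(D) □r → □□r is axiom 4, which corresponds to transitivity. R is not transitive — not valid.
(E) □r → ◇r is axiom D, which corresponds to seriality. R is serial — valid.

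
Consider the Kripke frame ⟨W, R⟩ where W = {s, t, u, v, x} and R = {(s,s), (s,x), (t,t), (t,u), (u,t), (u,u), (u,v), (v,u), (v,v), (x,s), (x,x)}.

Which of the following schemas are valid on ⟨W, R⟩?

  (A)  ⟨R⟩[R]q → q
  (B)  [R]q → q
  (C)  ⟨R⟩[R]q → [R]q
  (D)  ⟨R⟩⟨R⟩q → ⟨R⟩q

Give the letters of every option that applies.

R is reflexive: each world relates to itself.
R is symmetric: every R-edge is matched by its reverse.
R is not transitive: t R u and u R v but not t R v.
R is not euclidean: u R t and u R v but not t R v.
(A) ⟨R⟩[R]q → q is the dual of axiom B; it is valid on a frame exactly when R is symmetric. R is symmetric, so valid.
(B) [R]q → q is axiom T, which corresponds to reflexivity. R is reflexive — valid.
(C) the dual of axiom 5: valid iff R is euclidean. R is not euclidean — not valid.
(D) ⟨R⟩⟨R⟩q → ⟨R⟩q (the dual of axiom 4) characterises the transitive frames. R is not transitive — not valid.

A, B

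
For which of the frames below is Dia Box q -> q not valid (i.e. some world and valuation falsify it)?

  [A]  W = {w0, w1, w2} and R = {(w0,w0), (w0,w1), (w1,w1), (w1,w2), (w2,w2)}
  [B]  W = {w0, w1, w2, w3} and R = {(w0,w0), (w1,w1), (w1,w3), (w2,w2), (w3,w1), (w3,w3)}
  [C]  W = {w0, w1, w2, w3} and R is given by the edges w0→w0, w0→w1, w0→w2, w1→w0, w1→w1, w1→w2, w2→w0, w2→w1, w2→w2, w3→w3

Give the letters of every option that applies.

A

The schema Dia Box q -> q is the dual of axiom B; it is valid on a frame iff R is symmetric.
(A) R is not symmetric (w0 R w1 but not w1 R w0), so the schema fails here.
(B) R is symmetric (every R-edge is matched by its reverse), so the schema is valid here.
(C) R is symmetric (every R-edge is matched by its reverse), so the schema is valid here.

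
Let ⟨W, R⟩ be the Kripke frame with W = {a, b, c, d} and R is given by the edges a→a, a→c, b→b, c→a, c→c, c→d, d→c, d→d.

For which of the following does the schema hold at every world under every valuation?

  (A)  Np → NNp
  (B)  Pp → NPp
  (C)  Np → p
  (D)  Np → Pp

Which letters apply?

C, D

R is reflexive: each world relates to itself.
R is not transitive: a R c and c R d but not a R d.
R is not euclidean: c R a and c R d but not a R d.
R is serial: every world has an R-successor.
(A) Np → NNp is axiom 4, which corresponds to transitivity. R is not transitive — not valid.
(B) Pp → NPp (axiom 5) characterises the euclidean frames. R is not euclidean — not valid.
(C) Np → p (axiom T) characterises the reflexive frames. R is reflexive — valid.
(D) Np → Pp is axiom D; it is valid on a frame exactly when R is serial. R is serial, so valid.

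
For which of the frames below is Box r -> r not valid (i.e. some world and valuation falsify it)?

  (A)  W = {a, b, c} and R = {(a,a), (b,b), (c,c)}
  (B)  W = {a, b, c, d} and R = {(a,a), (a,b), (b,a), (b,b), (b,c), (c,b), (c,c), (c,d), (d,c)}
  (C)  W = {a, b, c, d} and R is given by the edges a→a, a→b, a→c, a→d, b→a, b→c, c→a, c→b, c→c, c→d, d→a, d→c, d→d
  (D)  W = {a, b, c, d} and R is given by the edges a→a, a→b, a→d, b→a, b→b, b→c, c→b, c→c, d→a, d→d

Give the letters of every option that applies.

The schema Box r -> r is axiom T; it is valid on a frame iff R is reflexive.
(A) R is reflexive (each world relates to itself), so the schema is valid here.
(B) R is not reflexive (not d R d), so the schema fails here.
(C) R is not reflexive (not b R b), so the schema fails here.
(D) R is reflexive (each world relates to itself), so the schema is valid here.

B, C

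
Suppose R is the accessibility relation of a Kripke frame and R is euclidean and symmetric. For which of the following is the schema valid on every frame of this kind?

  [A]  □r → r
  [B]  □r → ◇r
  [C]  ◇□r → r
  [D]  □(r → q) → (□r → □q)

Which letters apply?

A symmetric euclidean relation is transitive (uRv and vRw give vRu by symmetry, then uRw by the euclidean condition, applied at v).
(A) □r → r is axiom T; it is valid on a frame exactly when R is reflexive. Such an R need not be reflexive, so not valid.
(B) □r → ◇r (axiom D) characterises the serial frames. Such an R need not be serial — not valid.
(C) ◇□r → r (the dual of axiom B) characterises the symmetric frames. Every such R is symmetric — valid.
(D) this is just K, valid on every normal frame.

C, D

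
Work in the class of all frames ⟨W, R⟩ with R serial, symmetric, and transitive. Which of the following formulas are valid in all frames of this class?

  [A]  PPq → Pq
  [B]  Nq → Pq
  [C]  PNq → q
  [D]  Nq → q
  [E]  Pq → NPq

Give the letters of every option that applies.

A, B, C, D, E

A serial symmetric transitive relation is reflexive (take any v with uRv; symmetry gives vRu and transitivity gives uRu), hence an equivalence relation.
(A) PPq → Pq is the dual of axiom 4; it is valid on a frame exactly when R is transitive. Every such R is transitive, so valid.
(B) Nq → Pq is axiom D, which corresponds to seriality. Every such R is serial — valid.
(C) PNq → q is the dual of axiom B, which corresponds to symmetry. Every such R is symmetric — valid.
(D) Nq → q is axiom T, which corresponds to reflexivity. Every such R is reflexive — valid.
(E) Pq → NPq is axiom 5; it is valid on a frame exactly when R is euclidean. Every such R is euclidean, so valid.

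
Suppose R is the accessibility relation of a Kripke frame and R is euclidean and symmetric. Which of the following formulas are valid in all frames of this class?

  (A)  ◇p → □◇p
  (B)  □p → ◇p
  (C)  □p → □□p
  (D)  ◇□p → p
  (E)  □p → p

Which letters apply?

A symmetric euclidean relation is transitive (uRv and vRw give vRu by symmetry, then uRw by the euclidean condition, applied at v).
(A) ◇p → □◇p is axiom 5; it is valid on a frame exactly when R is euclidean. Every such R is euclidean, so valid.
(B) □p → ◇p is axiom D; it is valid on a frame exactly when R is serial. Such an R need not be serial, so not valid.
(C) axiom 4: valid iff R is transitive. Every such R is transitive — valid.
(D) ◇□p → p is the dual of axiom B, which corresponds to symmetry. Every such R is symmetric — valid.
(E) □p → p is axiom T, which corresponds to reflexivity. Such an R need not be reflexive — not valid.

A, C, D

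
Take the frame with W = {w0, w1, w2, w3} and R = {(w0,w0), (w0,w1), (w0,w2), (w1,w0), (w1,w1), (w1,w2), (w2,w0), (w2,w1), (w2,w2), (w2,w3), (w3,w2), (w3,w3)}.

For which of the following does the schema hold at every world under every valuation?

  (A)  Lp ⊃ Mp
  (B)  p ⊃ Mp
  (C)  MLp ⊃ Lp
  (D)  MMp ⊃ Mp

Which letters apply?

R is reflexive: each world relates to itself.
R is not transitive: w0 R w2 and w2 R w3 but not w0 R w3.
R is not euclidean: w2 R w0 and w2 R w3 but not w0 R w3.
R is serial: every world has an R-successor.
(A) axiom D: valid iff R is serial. R is serial — valid.
(B) p ⊃ Mp is the dual of axiom T; it is valid on a frame exactly when R is reflexive. R is reflexive, so valid.
(C) MLp ⊃ Lp is the dual of axiom 5; it is valid on a frame exactly when R is euclidean. R is not euclidean, so not valid.
(D) MMp ⊃ Mp (the dual of axiom 4) characterises the transitive frames. R is not transitive — not valid.

A, B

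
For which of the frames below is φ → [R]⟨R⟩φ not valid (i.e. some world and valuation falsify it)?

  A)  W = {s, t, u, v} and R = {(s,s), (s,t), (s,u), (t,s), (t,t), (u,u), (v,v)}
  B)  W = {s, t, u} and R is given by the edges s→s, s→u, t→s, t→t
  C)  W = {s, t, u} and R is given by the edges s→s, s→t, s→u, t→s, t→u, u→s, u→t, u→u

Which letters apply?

A, B

The schema φ → [R]⟨R⟩φ is axiom B; it is valid on a frame iff R is symmetric.
(A) R is not symmetric (s R u but not u R s), so the schema fails here.
(B) R is not symmetric (s R u but not u R s), so the schema fails here.
(C) R is symmetric (every R-edge is matched by its reverse), so the schema is valid here.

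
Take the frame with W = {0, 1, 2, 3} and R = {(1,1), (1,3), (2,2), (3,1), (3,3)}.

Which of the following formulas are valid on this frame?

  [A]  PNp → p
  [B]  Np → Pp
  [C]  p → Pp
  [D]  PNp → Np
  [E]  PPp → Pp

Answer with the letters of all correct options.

A, D, E

R is not reflexive: not 0 R 0.
R is symmetric: every R-edge is matched by its reverse.
R is transitive: R is closed under composition.
R is euclidean: any two R-successors of the same world are R-related.
R is not serial: 0 has no R-successor.
(A) PNp → p is the dual of axiom B, which corresponds to symmetry. R is symmetric — valid.
(B) Np → Pp (axiom D) characterises the serial frames. R is not serial — not valid.
(C) the dual of axiom T: valid iff R is reflexive. R is not reflexive — not valid.
(D) PNp → Np (the dual of axiom 5) characterises the euclidean frames. R is euclidean — valid.
(E) the dual of axiom 4: valid iff R is transitive. R is transitive — valid.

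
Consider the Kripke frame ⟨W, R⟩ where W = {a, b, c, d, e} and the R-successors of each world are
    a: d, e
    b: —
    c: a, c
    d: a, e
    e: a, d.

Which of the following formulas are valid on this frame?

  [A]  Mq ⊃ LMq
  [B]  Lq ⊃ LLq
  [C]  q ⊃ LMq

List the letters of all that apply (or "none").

none

R is not symmetric: c R a but not a R c.
R is not transitive: a R d and d R a but not a R a.
R is not euclidean: c R a and c R c but not a R c.
(A) Mq ⊃ LMq is axiom 5; it is valid on a frame exactly when R is euclidean. R is not euclidean, so not valid.
(B) Lq ⊃ LLq is axiom 4, which corresponds to transitivity. R is not transitive — not valid.
(C) q ⊃ LMq is axiom B; it is valid on a frame exactly when R is symmetric. R is not symmetric, so not valid.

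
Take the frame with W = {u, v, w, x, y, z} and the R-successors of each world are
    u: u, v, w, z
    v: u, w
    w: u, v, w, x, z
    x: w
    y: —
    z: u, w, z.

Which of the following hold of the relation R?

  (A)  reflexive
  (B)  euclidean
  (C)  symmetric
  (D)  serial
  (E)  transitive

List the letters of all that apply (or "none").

(A) not reflexive: not v R v.
(B) not euclidean: u R v and u R z but not v R z.
(C) symmetric: every R-edge is matched by its reverse.
(D) not serial: y has no R-successor.
(E) not transitive: u R w and w R x but not u R x.

C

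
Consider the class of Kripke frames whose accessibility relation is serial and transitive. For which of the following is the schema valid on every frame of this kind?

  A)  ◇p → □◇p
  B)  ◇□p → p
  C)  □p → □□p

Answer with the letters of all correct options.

C

(A) ◇p → □◇p (axiom 5) characterises the euclidean frames. Such an R need not be euclidean — not valid.
(B) the dual of axiom B: valid iff R is symmetric. Such an R need not be symmetric — not valid.
(C) □p → □□p is axiom 4; it is valid on a frame exactly when R is transitive. Every such R is transitive, so valid.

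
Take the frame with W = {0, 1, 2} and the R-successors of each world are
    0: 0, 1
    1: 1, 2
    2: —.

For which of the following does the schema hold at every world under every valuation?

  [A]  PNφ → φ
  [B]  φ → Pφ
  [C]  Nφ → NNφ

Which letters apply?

R is not reflexive: not 2 R 2.
R is not symmetric: 0 R 1 but not 1 R 0.
R is not transitive: 0 R 1 and 1 R 2 but not 0 R 2.
(A) PNφ → φ is the dual of axiom B; it is valid on a frame exactly when R is symmetric. R is not symmetric, so not valid.
(B) φ → Pφ is the dual of axiom T, which corresponds to reflexivity. R is not reflexive — not valid.
(C) Nφ → NNφ (axiom 4) characterises the transitive frames. R is not transitive — not valid.

none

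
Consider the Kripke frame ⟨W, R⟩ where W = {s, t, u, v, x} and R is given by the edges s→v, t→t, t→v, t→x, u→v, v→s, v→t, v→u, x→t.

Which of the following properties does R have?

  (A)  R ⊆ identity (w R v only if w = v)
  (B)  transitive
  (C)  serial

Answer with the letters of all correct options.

C

(A) not ⊆ identity: s R v with s ≠ v.
(B) not transitive: s R v and v R s but not s R s.
(C) serial: every world has an R-successor.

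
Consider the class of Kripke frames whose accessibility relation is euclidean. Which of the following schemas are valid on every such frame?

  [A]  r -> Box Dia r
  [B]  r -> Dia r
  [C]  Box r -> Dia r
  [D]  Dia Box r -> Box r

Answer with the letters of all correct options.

(A) r -> Box Dia r (axiom B) characterises the symmetric frames. Such an R need not be symmetric — not valid.
(B) the dual of axiom T: valid iff R is reflexive. Such an R need not be reflexive — not valid.
(C) Box r -> Dia r (axiom D) characterises the serial frames. Such an R need not be serial — not valid.
(D) Dia Box r -> Box r (the dual of axiom 5) characterises the euclidean frames. Every such R is euclidean — valid.

D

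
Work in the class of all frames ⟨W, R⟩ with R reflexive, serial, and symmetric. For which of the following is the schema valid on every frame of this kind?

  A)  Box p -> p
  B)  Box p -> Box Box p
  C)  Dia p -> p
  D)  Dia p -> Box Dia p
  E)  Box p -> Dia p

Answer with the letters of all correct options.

A, E

(A) axiom T: valid iff R is reflexive. Every such R is reflexive — valid.
(B) Box p -> Box Box p is axiom 4; it is valid on a frame exactly when R is transitive. Such an R need not be transitive, so not valid.
(C) Dia p -> p is the converse of T; it holds exactly when R ⊆ identity. Such an R need not be a subset of the identity — not valid.
(D) axiom 5: valid iff R is euclidean. Such an R need not be euclidean — not valid.
(E) axiom D: valid iff R is serial. Every such R is serial — valid.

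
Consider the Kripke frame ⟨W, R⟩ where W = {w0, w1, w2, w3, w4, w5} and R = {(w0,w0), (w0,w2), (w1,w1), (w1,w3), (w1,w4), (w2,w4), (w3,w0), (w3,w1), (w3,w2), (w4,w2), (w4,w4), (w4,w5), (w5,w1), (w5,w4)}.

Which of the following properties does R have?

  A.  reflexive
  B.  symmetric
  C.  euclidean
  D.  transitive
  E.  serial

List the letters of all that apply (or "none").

(A) not reflexive: not w2 R w2.
(B) not symmetric: w0 R w2 but not w2 R w0.
(C) not euclidean: w0 R w2 and w0 R w0 but not w2 R w0.
(D) not transitive: w0 R w2 and w2 R w4 but not w0 R w4.
(E) serial: every world has an R-successor.

E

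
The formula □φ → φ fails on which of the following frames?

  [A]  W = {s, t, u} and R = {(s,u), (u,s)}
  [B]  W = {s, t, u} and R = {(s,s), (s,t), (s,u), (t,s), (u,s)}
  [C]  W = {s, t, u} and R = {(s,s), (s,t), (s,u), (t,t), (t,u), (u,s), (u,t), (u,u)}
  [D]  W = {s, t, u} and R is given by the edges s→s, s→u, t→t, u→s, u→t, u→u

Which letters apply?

The schema □φ → φ is axiom T; it is valid on a frame iff R is reflexive.
(A) R is not reflexive (not s R s), so the schema fails here.
(B) R is not reflexive (not t R t), so the schema fails here.
(C) R is reflexive (each world relates to itself), so the schema is valid here.
(D) R is reflexive (each world relates to itself), so the schema is valid here.

A, B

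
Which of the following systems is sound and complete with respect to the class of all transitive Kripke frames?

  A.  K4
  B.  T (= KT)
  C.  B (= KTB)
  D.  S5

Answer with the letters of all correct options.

(A) K4 is determined by exactly this class.
(B) T (= KT) is determined by the class of reflexive frames.
(C) B (= KTB) is determined by the class of reflexive and symmetric frames.
(D) S5 is determined by the class of reflexive, symmetric, and transitive frames.

A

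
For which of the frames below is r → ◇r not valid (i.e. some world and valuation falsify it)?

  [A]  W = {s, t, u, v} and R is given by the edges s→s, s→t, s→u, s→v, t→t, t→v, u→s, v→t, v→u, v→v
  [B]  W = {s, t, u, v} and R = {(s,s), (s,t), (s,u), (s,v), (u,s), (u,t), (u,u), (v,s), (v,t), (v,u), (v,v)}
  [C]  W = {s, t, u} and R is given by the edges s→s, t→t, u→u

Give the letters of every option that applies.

A, B

The schema r → ◇r is the dual of axiom T; it is valid on a frame iff R is reflexive.
(A) R is not reflexive (not u R u), so the schema fails here.
(B) R is not reflexive (not t R t), so the schema fails here.
(C) R is reflexive (each world relates to itself), so the schema is valid here.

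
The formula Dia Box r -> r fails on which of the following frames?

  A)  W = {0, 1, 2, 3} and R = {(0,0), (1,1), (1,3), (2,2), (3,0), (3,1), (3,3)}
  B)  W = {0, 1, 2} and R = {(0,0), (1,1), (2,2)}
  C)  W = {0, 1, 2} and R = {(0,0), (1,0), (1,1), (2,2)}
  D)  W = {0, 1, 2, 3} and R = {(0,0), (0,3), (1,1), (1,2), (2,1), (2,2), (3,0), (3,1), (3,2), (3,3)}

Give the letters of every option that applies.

A, C, D

The schema Dia Box r -> r is the dual of axiom B; it is valid on a frame iff R is symmetric.
(A) R is not symmetric (3 R 0 but not 0 R 3), so the schema fails here.
(B) R is symmetric (every R-edge is matched by its reverse), so the schema is valid here.
(C) R is not symmetric (1 R 0 but not 0 R 1), so the schema fails here.
(D) R is not symmetric (3 R 1 but not 1 R 3), so the schema fails here.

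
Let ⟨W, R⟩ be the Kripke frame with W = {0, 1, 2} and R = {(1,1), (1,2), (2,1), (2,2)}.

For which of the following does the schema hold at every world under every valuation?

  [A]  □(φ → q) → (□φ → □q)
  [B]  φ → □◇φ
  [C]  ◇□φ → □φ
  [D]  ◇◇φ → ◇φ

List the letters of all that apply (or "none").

R is symmetric: every R-edge is matched by its reverse.
R is transitive: R is closed under composition.
R is euclidean: any two R-successors of the same world are R-related.
(A) □(φ → q) → (□φ → □q) is axiom K, valid on every Kripke frame — valid.
(B) φ → □◇φ (axiom B) characterises the symmetric frames. R is symmetric — valid.
(C) ◇□φ → □φ (the dual of axiom 5) characterises the euclidean frames. R is euclidean — valid.
(D) ◇◇φ → ◇φ (the dual of axiom 4) characterises the transitive frames. R is transitive — valid.

A, B, C, D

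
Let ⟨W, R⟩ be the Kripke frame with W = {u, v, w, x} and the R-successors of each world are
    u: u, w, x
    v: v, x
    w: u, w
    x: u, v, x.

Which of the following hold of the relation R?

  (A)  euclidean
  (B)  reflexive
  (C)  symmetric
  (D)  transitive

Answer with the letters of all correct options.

(A) not euclidean: u R w and u R x but not w R x.
(B) reflexive: each world relates to itself.
(C) symmetric: every R-edge is matched by its reverse.
(D) not transitive: u R x and x R v but not u R v.

B, C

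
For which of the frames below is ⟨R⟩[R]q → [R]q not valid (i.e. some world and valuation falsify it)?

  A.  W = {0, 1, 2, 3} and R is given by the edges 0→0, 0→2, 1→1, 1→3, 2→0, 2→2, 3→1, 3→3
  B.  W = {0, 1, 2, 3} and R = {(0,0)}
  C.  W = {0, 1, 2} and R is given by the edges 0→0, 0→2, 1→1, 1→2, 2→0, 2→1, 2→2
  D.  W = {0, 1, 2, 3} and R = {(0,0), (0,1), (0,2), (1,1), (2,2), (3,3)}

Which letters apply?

The schema ⟨R⟩[R]q → [R]q is the dual of axiom 5; it is valid on a frame iff R is euclidean.
(A) R is euclidean (any two R-successors of the same world are R-related), so the schema is valid here.
(B) R is euclidean (any two R-successors of the same world are R-related), so the schema is valid here.
(C) R is not euclidean (2 R 0 and 2 R 1 but not 0 R 1), so the schema fails here.
(D) R is not euclidean (0 R 1 and 0 R 0 but not 1 R 0), so the schema fails here.

C, D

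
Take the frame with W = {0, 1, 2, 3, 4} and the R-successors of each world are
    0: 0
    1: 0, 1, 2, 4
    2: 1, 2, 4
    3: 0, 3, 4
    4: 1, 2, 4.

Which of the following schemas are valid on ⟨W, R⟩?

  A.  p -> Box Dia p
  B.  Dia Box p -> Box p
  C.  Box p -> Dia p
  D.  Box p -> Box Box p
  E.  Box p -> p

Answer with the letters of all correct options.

R is reflexive: each world relates to itself.
R is not symmetric: 1 R 0 but not 0 R 1.
R is not transitive: 2 R 1 and 1 R 0 but not 2 R 0.
R is not euclidean: 1 R 0 and 1 R 1 but not 0 R 1.
R is serial: every world has an R-successor.
(A) p -> Box Dia p (axiom B) characterises the symmetric frames. R is not symmetric — not valid.
(B) Dia Box p -> Box p is the dual of axiom 5, which corresponds to the euclidean property. R is not euclidean — not valid.
(C) axiom D: valid iff R is serial. R is serial — valid.
(D) Box p -> Box Box p is axiom 4, which corresponds to transitivity. R is not transitive — not valid.
(E) Box p -> p is axiom T; it is valid on a frame exactly when R is reflexive. R is reflexive, so valid.

C, E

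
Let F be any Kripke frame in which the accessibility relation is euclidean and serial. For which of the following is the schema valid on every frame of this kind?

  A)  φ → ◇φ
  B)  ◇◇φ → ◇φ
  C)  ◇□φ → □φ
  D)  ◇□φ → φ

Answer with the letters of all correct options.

(A) φ → ◇φ (the dual of axiom T) characterises the reflexive frames. Such an R need not be reflexive — not valid.
(B) ◇◇φ → ◇φ is the dual of axiom 4; it is valid on a frame exactly when R is transitive. Such an R need not be transitive, so not valid.
(C) ◇□φ → □φ is the dual of axiom 5, which corresponds to the euclidean property. Every such R is euclidean — valid.
(D) the dual of axiom B: valid iff R is symmetric. Such an R need not be symmetric — not valid.

C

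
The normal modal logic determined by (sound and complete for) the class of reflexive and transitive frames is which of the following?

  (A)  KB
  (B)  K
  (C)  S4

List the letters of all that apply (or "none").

C

(A) KB is determined by the class of symmetric frames.
(B) K is determined by the class of arbitrary frames.
(C) S4 is determined by exactly this class.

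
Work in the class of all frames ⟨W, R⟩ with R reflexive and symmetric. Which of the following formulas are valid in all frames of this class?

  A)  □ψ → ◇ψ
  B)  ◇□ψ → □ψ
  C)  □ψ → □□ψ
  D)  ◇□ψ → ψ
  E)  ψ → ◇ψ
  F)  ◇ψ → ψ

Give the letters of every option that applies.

A, D, E

Reflexive relations are serial.
(A) □ψ → ◇ψ is axiom D; it is valid on a frame exactly when R is serial. Every such R is serial, so valid.
(B) the dual of axiom 5: valid iff R is euclidean. Such an R need not be euclidean — not valid.
(C) □ψ → □□ψ is axiom 4, which corresponds to transitivity. Such an R need not be transitive — not valid.
(D) ◇□ψ → ψ is the dual of axiom B, which corresponds to symmetry. Every such R is symmetric — valid.
(E) the dual of axiom T: valid iff R is reflexive. Every such R is reflexive — valid.
(F) ◇ψ → ψ (the converse of T) corresponds to R being a subset of the identity. Such an R need not be a subset of the identity, so not valid.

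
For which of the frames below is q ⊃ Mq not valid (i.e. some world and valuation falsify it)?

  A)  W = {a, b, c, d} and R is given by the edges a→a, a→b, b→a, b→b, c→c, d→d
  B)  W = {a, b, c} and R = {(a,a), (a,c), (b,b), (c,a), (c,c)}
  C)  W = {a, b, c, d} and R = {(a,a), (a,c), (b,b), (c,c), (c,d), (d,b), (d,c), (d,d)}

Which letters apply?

none

The schema q ⊃ Mq is the dual of axiom T; it is valid on a frame iff R is reflexive.
(A) R is reflexive (each world relates to itself), so the schema is valid here.
(B) R is reflexive (each world relates to itself), so the schema is valid here.
(C) R is reflexive (each world relates to itself), so the schema is valid here.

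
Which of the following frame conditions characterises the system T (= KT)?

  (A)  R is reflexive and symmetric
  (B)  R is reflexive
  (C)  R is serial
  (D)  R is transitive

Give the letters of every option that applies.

(A) this class determines B (= KTB), not T (= KT).
(B) T (= KT) is sound and complete for exactly this class.
(C) this class determines D, not T (= KT).
(D) this class determines K4, not T (= KT).

B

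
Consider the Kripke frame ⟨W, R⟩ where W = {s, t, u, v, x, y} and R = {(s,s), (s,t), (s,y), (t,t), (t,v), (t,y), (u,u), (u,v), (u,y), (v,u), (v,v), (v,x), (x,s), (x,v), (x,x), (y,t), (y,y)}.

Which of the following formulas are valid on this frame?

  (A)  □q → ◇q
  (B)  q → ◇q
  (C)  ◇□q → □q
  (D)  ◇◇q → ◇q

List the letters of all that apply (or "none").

A, B

R is reflexive: each world relates to itself.
R is not transitive: s R t and t R v but not s R v.
R is not euclidean: s R t and s R s but not t R s.
R is serial: every world has an R-successor.
(A) □q → ◇q is axiom D, which corresponds to seriality. R is serial — valid.
(B) the dual of axiom T: valid iff R is reflexive. R is reflexive — valid.
(C) ◇□q → □q is the dual of axiom 5, which corresponds to the euclidean property. R is not euclidean — not valid.
(D) ◇◇q → ◇q is the dual of axiom 4; it is valid on a frame exactly when R is transitive. R is not transitive, so not valid.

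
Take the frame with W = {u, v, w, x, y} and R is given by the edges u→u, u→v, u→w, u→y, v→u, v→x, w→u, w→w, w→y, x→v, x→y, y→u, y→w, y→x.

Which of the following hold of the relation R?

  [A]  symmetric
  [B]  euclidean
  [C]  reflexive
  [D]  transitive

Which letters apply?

A

(A) symmetric: every R-edge is matched by its reverse.
(B) not euclidean: u R v and u R w but not v R w.
(C) not reflexive: not v R v.
(D) not transitive: u R v and v R x but not u R x.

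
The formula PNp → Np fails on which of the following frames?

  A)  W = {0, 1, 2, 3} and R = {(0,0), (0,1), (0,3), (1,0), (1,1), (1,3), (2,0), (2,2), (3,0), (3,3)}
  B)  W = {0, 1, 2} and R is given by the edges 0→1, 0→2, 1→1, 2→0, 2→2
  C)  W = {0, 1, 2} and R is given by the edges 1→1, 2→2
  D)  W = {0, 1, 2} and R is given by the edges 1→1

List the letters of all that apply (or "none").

The schema PNp → Np is the dual of axiom 5; it is valid on a frame iff R is euclidean.
(A) R is not euclidean (0 R 3 and 0 R 1 but not 3 R 1), so the schema fails here.
(B) R is not euclidean (0 R 1 and 0 R 2 but not 1 R 2), so the schema fails here.
(C) R is euclidean (any two R-successors of the same world are R-related), so the schema is valid here.
(D) R is euclidean (any two R-successors of the same world are R-related), so the schema is valid here.

A, B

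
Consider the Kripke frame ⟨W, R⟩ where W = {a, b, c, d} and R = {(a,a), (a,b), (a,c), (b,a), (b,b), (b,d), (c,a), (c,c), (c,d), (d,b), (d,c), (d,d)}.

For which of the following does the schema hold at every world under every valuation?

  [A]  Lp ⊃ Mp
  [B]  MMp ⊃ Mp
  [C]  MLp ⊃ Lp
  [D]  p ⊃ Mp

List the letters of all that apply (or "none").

R is reflexive: each world relates to itself.
R is not transitive: a R b and b R d but not a R d.
R is not euclidean: a R b and a R c but not b R c.
R is serial: every world has an R-successor.
(A) Lp ⊃ Mp (axiom D) characterises the serial frames. R is serial — valid.
(B) MMp ⊃ Mp is the dual of axiom 4, which corresponds to transitivity. R is not transitive — not valid.
(C) MLp ⊃ Lp is the dual of axiom 5, which corresponds to the euclidean property. R is not euclidean — not valid.
(D) p ⊃ Mp is the dual of axiom T, which corresponds to reflexivity. R is reflexive — valid.

A, D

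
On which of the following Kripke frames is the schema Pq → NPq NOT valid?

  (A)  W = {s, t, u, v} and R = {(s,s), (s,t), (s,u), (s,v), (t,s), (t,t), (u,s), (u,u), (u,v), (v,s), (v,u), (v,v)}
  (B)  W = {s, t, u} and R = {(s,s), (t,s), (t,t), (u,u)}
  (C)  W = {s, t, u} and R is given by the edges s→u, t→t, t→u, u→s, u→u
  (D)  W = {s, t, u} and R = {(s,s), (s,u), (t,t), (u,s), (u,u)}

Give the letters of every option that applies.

A, B, C

The schema Pq → NPq is axiom 5; it is valid on a frame iff R is euclidean.
(A) R is not euclidean (s R t and s R u but not t R u), so the schema fails here.
(B) R is not euclidean (t R s and t R t but not s R t), so the schema fails here.
(C) R is not euclidean (t R u and t R t but not u R t), so the schema fails here.
(D) R is euclidean (any two R-successors of the same world are R-related), so the schema is valid here.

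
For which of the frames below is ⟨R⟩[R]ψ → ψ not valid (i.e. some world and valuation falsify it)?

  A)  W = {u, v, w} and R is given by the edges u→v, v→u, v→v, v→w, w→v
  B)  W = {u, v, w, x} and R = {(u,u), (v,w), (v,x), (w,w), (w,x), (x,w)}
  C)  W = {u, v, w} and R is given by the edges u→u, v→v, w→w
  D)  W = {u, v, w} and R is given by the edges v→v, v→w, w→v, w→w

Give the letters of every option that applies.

B

The schema ⟨R⟩[R]ψ → ψ is the dual of axiom B; it is valid on a frame iff R is symmetric.
(A) R is symmetric (every R-edge is matched by its reverse), so the schema is valid here.
(B) R is not symmetric (v R w but not w R v), so the schema fails here.
(C) R is symmetric (every R-edge is matched by its reverse), so the schema is valid here.
(D) R is symmetric (every R-edge is matched by its reverse), so the schema is valid here.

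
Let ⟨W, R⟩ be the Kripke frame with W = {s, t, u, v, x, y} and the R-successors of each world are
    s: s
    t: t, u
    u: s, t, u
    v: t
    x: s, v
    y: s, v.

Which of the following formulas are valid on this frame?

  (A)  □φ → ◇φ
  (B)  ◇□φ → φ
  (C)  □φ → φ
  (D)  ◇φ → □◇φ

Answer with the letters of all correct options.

R is not reflexive: not v R v.
R is not symmetric: u R s but not s R u.
R is not euclidean: u R s and u R t but not s R t.
R is serial: every world has an R-successor.
(A) □φ → ◇φ (axiom D) characterises the serial frames. R is serial — valid.
(B) the dual of axiom B: valid iff R is symmetric. R is not symmetric — not valid.
(C) □φ → φ (axiom T) characterises the reflexive frames. R is not reflexive — not valid.
(D) axiom 5: valid iff R is euclidean. R is not euclidean — not valid.

A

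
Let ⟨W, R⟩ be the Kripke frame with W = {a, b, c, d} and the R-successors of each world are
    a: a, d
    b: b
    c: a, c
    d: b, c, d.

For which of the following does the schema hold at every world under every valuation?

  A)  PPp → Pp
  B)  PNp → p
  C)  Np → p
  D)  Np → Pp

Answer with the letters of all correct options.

C, D

R is reflexive: each world relates to itself.
R is not symmetric: a R d but not d R a.
R is not transitive: a R d and d R b but not a R b.
R is serial: every world has an R-successor.
(A) PPp → Pp (the dual of axiom 4) characterises the transitive frames. R is not transitive — not valid.
(B) the dual of axiom B: valid iff R is symmetric. R is not symmetric — not valid.
(C) axiom T: valid iff R is reflexive. R is reflexive — valid.
(D) Np → Pp is axiom D, which corresponds to seriality. R is serial — valid.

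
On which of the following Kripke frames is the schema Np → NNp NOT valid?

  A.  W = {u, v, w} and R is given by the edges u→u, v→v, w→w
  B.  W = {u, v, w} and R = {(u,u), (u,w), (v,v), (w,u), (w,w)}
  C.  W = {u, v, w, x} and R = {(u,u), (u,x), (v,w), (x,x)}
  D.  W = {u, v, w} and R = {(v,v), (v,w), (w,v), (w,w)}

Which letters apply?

The schema Np → NNp is axiom 4; it is valid on a frame iff R is transitive.
(A) R is transitive (R is closed under composition), so the schema is valid here.
(B) R is transitive (R is closed under composition), so the schema is valid here.
(C) R is transitive (R is closed under composition), so the schema is valid here.
(D) R is transitive (R is closed under composition), so the schema is valid here.

none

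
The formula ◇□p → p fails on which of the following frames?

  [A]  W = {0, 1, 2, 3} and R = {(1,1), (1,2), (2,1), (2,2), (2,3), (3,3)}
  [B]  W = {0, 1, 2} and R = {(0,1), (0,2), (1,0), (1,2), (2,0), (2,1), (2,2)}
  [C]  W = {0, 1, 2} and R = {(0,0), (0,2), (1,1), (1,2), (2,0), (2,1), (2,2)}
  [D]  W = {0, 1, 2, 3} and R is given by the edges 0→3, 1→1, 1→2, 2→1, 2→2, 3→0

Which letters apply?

The schema ◇□p → p is the dual of axiom B; it is valid on a frame iff R is symmetric.
(A) R is not symmetric (2 R 3 but not 3 R 2), so the schema fails here.
(B) R is symmetric (every R-edge is matched by its reverse), so the schema is valid here.
(C) R is symmetric (every R-edge is matched by its reverse), so the schema is valid here.
(D) R is symmetric (every R-edge is matched by its reverse), so the schema is valid here.

A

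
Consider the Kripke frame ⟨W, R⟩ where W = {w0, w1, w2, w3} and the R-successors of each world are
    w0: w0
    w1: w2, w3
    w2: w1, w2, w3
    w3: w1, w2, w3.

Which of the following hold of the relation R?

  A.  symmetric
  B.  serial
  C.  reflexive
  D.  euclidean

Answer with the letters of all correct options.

(A) symmetric: every R-edge is matched by its reverse.
(B) serial: every world has an R-successor.
(C) not reflexive: not w1 R w1.
(D) not euclidean: w2 R w1 and w2 R w1 but not w1 R w1.

A, B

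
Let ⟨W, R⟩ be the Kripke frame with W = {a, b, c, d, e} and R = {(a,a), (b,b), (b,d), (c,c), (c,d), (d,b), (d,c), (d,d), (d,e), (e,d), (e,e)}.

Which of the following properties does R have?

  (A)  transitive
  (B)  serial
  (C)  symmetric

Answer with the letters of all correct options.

(A) not transitive: b R d and d R c but not b R c.
(B) serial: every world has an R-successor.
(C) symmetric: every R-edge is matched by its reverse.

B, C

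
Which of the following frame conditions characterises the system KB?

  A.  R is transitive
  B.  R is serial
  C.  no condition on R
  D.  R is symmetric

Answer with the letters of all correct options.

(A) this class determines K4, not KB.
(B) this class determines D, not KB.
(C) this class determines K, not KB.
(D) KB is sound and complete for exactly this class.

D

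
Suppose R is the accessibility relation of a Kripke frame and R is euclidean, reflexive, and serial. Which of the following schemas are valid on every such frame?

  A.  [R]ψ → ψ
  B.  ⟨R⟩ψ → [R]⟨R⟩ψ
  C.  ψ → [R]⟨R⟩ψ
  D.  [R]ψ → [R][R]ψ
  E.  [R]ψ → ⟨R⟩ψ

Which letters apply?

A relation that is euclidean, reflexive, and serial is also symmetric and transitive.
(A) axiom T: valid iff R is reflexive. Every such R is reflexive — valid.
(B) axiom 5: valid iff R is euclidean. Every such R is euclidean — valid.
(C) ψ → [R]⟨R⟩ψ (axiom B) characterises the symmetric frames. Every such R is symmetric — valid.
(D) [R]ψ → [R][R]ψ (axiom 4) characterises the transitive frames. Every such R is transitive — valid.
(E) [R]ψ → ⟨R⟩ψ is axiom D; it is valid on a frame exactly when R is serial. Every such R is serial, so valid.

A, B, C, D, E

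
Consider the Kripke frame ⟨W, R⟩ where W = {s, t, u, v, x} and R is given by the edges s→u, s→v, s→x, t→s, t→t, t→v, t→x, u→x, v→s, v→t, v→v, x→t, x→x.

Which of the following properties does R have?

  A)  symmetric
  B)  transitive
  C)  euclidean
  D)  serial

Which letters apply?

(A) not symmetric: s R u but not u R s.
(B) not transitive: s R v and v R s but not s R s.
(C) not euclidean: s R u and s R v but not u R v.
(D) serial: every world has an R-successor.

D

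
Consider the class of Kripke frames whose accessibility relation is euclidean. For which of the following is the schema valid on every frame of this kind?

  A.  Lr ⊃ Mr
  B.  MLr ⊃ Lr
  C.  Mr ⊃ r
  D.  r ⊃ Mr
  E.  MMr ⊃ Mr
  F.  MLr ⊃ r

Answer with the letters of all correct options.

B

(A) Lr ⊃ Mr is axiom D; it is valid on a frame exactly when R is serial. Such an R need not be serial, so not valid.
(B) MLr ⊃ Lr is the dual of axiom 5; it is valid on a frame exactly when R is euclidean. Every such R is euclidean, so valid.
(C) Mr ⊃ r is the converse of T; it holds exactly when R ⊆ identity. Such an R need not be a subset of the identity — not valid.
(D) r ⊃ Mr (the dual of axiom T) characterises the reflexive frames. Such an R need not be reflexive — not valid.
(E) MMr ⊃ Mr (the dual of axiom 4) characterises the transitive frames. Such an R need not be transitive — not valid.
(F) MLr ⊃ r is the dual of axiom B, which corresponds to symmetry. Such an R need not be symmetric — not valid.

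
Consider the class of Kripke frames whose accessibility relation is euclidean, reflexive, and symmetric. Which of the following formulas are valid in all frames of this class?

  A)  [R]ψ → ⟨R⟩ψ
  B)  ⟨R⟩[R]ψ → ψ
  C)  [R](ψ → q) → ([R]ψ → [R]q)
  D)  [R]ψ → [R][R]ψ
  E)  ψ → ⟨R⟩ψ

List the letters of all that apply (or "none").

A relation that is euclidean, reflexive, and symmetric is also serial and transitive.
(A) axiom D: valid iff R is serial. Every such R is serial — valid.
(B) ⟨R⟩[R]ψ → ψ is the dual of axiom B, which corresponds to symmetry. Every such R is symmetric — valid.
(C) this is just K, valid on every normal frame.
(D) [R]ψ → [R][R]ψ is axiom 4, which corresponds to transitivity. Every such R is transitive — valid.
(E) ψ → ⟨R⟩ψ is the dual of axiom T; it is valid on a frame exactly when R is reflexive. Every such R is reflexive, so valid.

A, B, C, D, E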